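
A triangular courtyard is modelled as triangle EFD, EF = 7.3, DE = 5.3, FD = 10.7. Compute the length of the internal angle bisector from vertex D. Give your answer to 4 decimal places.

By the law of cosines, cos D = (FD² + DE² − EF²) / (2·FD·DE) ≈ 0.78725, so ∠D ≈ 38.07°.
The bisector from D has length 2·FD·DE·cos(∠D/2)/(FD+DE) ≈ 6.7011.

t_D ≈ 6.7011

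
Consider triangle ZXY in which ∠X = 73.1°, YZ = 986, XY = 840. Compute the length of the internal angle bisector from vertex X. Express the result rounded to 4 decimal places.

t_X ≈ 664.7552

Law of sines: sin Z = XY·sin X/YZ ≈ 0.81514.
Since YZ ≥ XY, only the acute value applies: ∠Z ≈ 54.60°.
Then ∠Y = 180° − ∠X − ∠Z ≈ 52.30°.
Law of sines gives ZX = YZ·sin Y/sin X ≈ 815.35.
The bisector from X has length 2·ZX·XY·cos(∠X/2)/(ZX+XY) ≈ 664.76.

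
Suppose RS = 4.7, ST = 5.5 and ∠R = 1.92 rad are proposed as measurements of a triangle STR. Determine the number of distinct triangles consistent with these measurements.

1

RS·sin R = 4.7·sin(1.92 rad) ≈ 4.416.
Since ∠R is not acute, a triangle exists only if ST > RS; here ST > RS, so there is exactly one triangle.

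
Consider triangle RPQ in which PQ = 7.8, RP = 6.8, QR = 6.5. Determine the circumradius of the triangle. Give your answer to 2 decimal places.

By the law of cosines, cos R = (QR² + RP² − PQ²) / (2·QR·RP) ≈ 0.31278, so ∠R ≈ 71.77°.
Circumradius = PQ/(2 sin R) ≈ 4.106.

4.11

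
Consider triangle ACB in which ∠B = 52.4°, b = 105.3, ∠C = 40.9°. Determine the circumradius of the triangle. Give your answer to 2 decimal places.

R ≈ 66.45

The third angle is ∠A = 180° − ∠C − ∠B = 86.70°.
Law of sines: a = b·sin A/sin B ≈ 132.69.
Law of sines: c = b·sin C/sin B ≈ 87.019.
Circumradius = b/(2 sin B) ≈ 66.453.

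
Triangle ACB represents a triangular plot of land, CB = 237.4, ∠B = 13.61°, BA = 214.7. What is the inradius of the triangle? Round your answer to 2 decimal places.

r ≈ 23.51

By the law of cosines, AC² = CB² + BA² − 2·CB·BA·cos B = 3377.8, so AC ≈ 58.118.
Area = ½·CB·BA·sin B ≈ 5996.9.
Semiperimeter s = (237.4+214.7+58.118)/2 = 255.11.
Inradius = area/s = 5996.9/255.11 ≈ 23.507.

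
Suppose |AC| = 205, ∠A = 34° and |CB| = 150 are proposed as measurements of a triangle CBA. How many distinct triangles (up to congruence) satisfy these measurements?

|AC|·sin A = 205·sin(34°) ≈ 114.6.
Since |AC| sin A < |CB| < |AC| (114.6 < 150 < 205), two triangles exist.

2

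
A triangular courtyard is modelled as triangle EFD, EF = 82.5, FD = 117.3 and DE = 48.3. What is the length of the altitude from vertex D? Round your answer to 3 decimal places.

Semiperimeter s = (117.3 + 48.3 + 82.5)/2 = 124.05.
Heron's formula: area = √(124.05·6.75·75.75·41.55) ≈ 1623.4.
The altitude from D has length 2·area/EF ≈ 39.355.

39.355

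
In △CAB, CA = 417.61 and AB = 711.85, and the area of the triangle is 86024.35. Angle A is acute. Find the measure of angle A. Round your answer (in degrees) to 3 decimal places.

∠A ≈ 35.363°

From area = ½·CA·AB·sin A, we get sin A = 2·area/(CA·AB) ≈ 0.57875.
Taking the acute solution, ∠A ≈ 35.36°.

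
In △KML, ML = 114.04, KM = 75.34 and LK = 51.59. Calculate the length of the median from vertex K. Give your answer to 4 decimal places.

Median from K: ½√(2·LK² + 2·KM² − ML²) ≈ 30.291.

30.2909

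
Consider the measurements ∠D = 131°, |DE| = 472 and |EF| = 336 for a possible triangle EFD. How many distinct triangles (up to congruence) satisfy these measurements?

|DE|·sin D = 472·sin(131°) ≈ 356.2.
Since ∠D is not acute, a triangle exists only if |EF| > |DE|; here |EF| ≤ |DE|, so there is no triangle.

0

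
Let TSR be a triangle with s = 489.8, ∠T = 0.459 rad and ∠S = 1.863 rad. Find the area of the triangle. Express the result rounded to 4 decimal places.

The third angle is ∠R = π − ∠T − ∠S = 0.820 rad.
Law of sines: t = s·sin T/sin S ≈ 226.61.
Law of sines: r = s·sin R/sin S ≈ 373.82.
Area = ½·s·t·sin R ≈ 40561.

area ≈ 40561.2811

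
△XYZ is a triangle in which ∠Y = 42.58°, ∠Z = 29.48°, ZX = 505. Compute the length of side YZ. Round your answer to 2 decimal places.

The third angle is ∠X = 180° − ∠Y − ∠Z = 107.94°.
Law of sines: YZ = ZX·sin X/sin Y ≈ 710.07.

710.07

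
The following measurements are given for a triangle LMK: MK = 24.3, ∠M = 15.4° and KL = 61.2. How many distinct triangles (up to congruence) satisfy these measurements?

1

MK·sin M = 24.3·sin(15.4°) ≈ 6.453.
Since KL ≥ MK, exactly one triangle exists.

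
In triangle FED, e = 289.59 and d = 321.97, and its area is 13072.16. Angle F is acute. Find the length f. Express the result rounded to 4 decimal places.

92.3547

From area = ½·e·d·sin F, we get sin F = 2·area/(e·d) ≈ 0.28040.
Taking the acute solution, ∠F ≈ 16.28°.
Law of cosines then gives f ≈ 92.355.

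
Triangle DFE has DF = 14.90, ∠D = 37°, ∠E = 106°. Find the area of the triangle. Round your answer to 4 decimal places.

41.8241

The third angle is ∠F = 180° − ∠E − ∠D = 37.00°.
Law of sines: FE = DF·sin D/sin E ≈ 9.3284.
Law of sines: ED = DF·sin F/sin E ≈ 9.3284.
Area = ½·DF·FE·sin F ≈ 41.824.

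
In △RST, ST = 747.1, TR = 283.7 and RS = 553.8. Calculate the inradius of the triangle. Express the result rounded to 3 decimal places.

r ≈ 83.187

Semiperimeter s = (747.1 + 283.7 + 553.8)/2 = 792.3.
Heron's formula: area = √(792.3·45.2·508.6·238.5) ≈ 65909.
Inradius = area/s = 65909/792.3 ≈ 83.187.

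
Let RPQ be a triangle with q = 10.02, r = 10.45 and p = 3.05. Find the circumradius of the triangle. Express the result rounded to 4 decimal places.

By the law of cosines, cos R = (p² + q² − r²) / (2·p·q) ≈ 0.00819, so ∠R ≈ 1.563 rad.
Circumradius = r/(2 sin R) ≈ 5.2252.

5.2252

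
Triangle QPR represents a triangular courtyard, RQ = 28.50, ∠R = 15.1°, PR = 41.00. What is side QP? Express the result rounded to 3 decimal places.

15.393

By the law of cosines, QP² = PR² + RQ² − 2·PR·RQ·cos R = 236.94, so QP ≈ 15.393.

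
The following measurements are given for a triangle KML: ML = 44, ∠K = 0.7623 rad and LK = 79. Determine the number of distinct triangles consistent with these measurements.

0

LK·sin K = 79·sin(0.7623 rad) ≈ 54.56.
Since ML = 44 < 54.56 = LK sin K, no triangle exists.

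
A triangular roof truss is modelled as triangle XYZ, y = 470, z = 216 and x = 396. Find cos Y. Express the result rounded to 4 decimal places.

cos Y ≈ -0.1019

By the law of cosines, cos Y = (z² + x² − y²) / (2·z·x) ≈ -0.10188, so ∠Y ≈ 1.673 rad.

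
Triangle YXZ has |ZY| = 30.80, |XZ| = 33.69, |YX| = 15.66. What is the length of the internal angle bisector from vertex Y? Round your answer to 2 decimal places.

By the law of cosines, cos Y = (|ZY|² + |YX|² − |XZ|²) / (2·|ZY|·|YX|) ≈ 0.06102, so ∠Y ≈ 86.50°.
The bisector from Y has length 2·|ZY|·|YX|·cos(∠Y/2)/(|ZY|+|YX|) ≈ 15.123.

15.12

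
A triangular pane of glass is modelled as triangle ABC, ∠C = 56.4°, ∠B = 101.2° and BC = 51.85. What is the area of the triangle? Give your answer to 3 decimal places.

2882.142

The third angle is ∠A = 180° − ∠B − ∠C = 22.40°.
Law of sines: CA = BC·sin B/sin A ≈ 133.47.
Law of sines: AB = BC·sin C/sin A ≈ 113.33.
Area = ½·BC·CA·sin C ≈ 2882.1.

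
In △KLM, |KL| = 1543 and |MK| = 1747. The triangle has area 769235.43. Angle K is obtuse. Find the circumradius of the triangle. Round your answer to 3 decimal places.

From area = ½·|MK|·|KL|·sin K, we get sin K = 2·area/(|MK|·|KL|) ≈ 0.57073.
Taking the obtuse solution, ∠K ≈ 145.20°.
Law of cosines then gives |LM| ≈ 3140.
Circumradius = |LM|/(2 sin K) ≈ 2750.9.

2750.894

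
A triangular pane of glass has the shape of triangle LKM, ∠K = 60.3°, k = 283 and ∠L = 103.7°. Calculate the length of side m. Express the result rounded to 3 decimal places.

The third angle is ∠M = 180° − ∠L − ∠K = 16.00°.
Law of sines: m = k·sin M/sin K ≈ 89.803.

89.803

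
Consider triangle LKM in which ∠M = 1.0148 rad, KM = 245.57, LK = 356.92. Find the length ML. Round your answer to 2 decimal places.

Law of sines: sin L = KM·sin M/LK ≈ 0.58439.
Since LK ≥ KM, only the acute value applies: ∠L ≈ 0.6241 rad.
Then ∠K = π − ∠M − ∠L ≈ 1.5027 rad.
Law of sines gives ML = LK·sin K/sin M ≈ 419.24.

419.24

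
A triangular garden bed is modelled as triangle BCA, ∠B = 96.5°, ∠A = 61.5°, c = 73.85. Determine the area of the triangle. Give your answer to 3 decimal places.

The third angle is ∠C = 180° − ∠A − ∠B = 22.00°.
Law of sines: b = c·sin B/sin C ≈ 195.87.
Law of sines: a = c·sin A/sin C ≈ 173.25.
Area = ½·c·b·sin A ≈ 6356.1.

6356.139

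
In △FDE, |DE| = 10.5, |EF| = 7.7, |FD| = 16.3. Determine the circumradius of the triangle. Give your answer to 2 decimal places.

R ≈ 10.14

By the law of cosines, cos F = (|EF|² + |FD|² − |DE|²) / (2·|EF|·|FD|) ≈ 0.85543, so ∠F ≈ 31.19°.
Circumradius = |DE|/(2 sin F) ≈ 10.137.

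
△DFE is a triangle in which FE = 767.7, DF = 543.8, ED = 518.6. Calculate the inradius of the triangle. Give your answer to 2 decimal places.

153.95

Semiperimeter s = (767.7 + 518.6 + 543.8)/2 = 915.05.
Heron's formula: area = √(915.05·147.35·396.45·371.25) ≈ 1.4087e+05.
Inradius = area/s = 1.4087e+05/915.05 ≈ 153.95.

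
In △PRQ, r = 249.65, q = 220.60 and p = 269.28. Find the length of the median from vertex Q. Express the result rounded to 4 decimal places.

235.0581

Median from Q: ½√(2·p² + 2·r² − q²) ≈ 235.06.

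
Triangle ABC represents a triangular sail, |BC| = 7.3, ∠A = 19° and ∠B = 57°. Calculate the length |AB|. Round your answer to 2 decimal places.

The third angle is ∠C = 180° − ∠A − ∠B = 104.00°.
Law of sines: |AB| = |BC|·sin C/sin A ≈ 21.756.

21.76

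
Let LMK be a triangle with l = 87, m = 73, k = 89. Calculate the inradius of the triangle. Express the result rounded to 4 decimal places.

23.4665

Semiperimeter s = (87 + 73 + 89)/2 = 124.5.
Heron's formula: area = √(124.5·37.5·51.5·35.5) ≈ 2921.6.
Inradius = area/s = 2921.6/124.5 ≈ 23.467.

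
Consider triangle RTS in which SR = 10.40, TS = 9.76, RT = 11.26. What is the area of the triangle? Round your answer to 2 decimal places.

Semiperimeter s = (9.76 + 10.4 + 11.26)/2 = 15.71.
Heron's formula: area = √(15.71·5.95·5.31·4.45) ≈ 46.997.

area ≈ 47.00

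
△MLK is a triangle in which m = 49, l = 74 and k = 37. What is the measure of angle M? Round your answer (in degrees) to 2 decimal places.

∠M ≈ 35.75°

By the law of cosines, cos M = (l² + k² − m²) / (2·l·k) ≈ 0.81154, so ∠M ≈ 35.75°.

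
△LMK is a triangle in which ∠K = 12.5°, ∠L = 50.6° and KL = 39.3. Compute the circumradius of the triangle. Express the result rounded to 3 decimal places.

R ≈ 22.034

The third angle is ∠M = 180° − ∠K − ∠L = 116.90°.
Law of sines: MK = KL·sin L/sin M ≈ 34.053.
Law of sines: LM = KL·sin K/sin M ≈ 9.5381.
Circumradius = KL/(2 sin M) ≈ 22.034.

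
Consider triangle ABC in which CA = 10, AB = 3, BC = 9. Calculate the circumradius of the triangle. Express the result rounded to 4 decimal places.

By the law of cosines, cos A = (CA² + AB² − BC²) / (2·CA·AB) ≈ 0.46667, so ∠A ≈ 62.18°.
Circumradius = BC/(2 sin A) ≈ 5.088.

5.0880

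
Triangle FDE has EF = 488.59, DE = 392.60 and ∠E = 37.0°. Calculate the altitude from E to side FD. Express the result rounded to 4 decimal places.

By the law of cosines, FD² = DE² + EF² − 2·DE·EF·cos E = 86466, so FD ≈ 294.05.
Area = ½·DE·EF·sin E ≈ 57720.
The altitude from E has length 2·area/FD ≈ 392.59.

h_E ≈ 392.5870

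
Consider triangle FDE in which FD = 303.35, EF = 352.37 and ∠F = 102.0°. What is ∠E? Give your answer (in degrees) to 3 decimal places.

By the law of cosines, DE² = EF² + FD² − 2·EF·FD·cos F = 2.6063e+05, so DE ≈ 510.52.
Law of cosines again: cos E = (DE² + EF² − FD²)/(2·DE·EF) ≈ 0.81375, so ∠E ≈ 35.54°.

35.536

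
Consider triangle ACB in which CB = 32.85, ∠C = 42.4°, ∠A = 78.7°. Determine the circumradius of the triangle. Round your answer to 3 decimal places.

The third angle is ∠B = 180° − ∠A − ∠C = 58.90°.
Law of sines: BA = CB·sin C/sin A ≈ 22.589.
Law of sines: AC = CB·sin B/sin A ≈ 28.684.
Circumradius = CB/(2 sin A) ≈ 16.75.

R ≈ 16.750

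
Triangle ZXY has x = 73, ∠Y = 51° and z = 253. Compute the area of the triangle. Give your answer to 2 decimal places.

area ≈ 7176.55

Area = ½·z·x·sin Y ≈ 7176.6.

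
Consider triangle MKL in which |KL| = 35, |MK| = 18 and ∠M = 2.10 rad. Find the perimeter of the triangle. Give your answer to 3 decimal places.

75.275

Law of sines: sin L = |MK|·sin M/|KL| ≈ 0.44394.
Since |KL| ≥ |MK|, only the acute value applies: ∠L ≈ 0.460 rad.
Then ∠K = π − ∠M − ∠L ≈ 0.582 rad.
Law of sines gives |LM| = |KL|·sin K/sin M ≈ 22.275.
Semiperimeter s = (35+22.275+18)/2 = 37.637.
Perimeter = 35 + 22.275 + 18 = 75.275.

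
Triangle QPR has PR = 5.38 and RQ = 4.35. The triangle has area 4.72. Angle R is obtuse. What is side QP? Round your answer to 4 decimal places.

9.5235

From area = ½·PR·RQ·sin R, we get sin R = 2·area/(PR·RQ) ≈ 0.40337.
Taking the obtuse solution, ∠R ≈ 156.21°.
Law of cosines then gives QP ≈ 9.5235.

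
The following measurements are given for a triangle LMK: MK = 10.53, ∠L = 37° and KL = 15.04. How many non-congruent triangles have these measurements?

2

KL·sin L = 15.04·sin(37°) ≈ 9.051.
Since KL sin L < MK < KL (9.051 < 10.53 < 15.04), two triangles exist.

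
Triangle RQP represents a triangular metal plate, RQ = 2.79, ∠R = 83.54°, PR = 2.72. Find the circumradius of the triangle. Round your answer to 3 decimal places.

1.847

By the law of cosines, QP² = PR² + RQ² − 2·PR·RQ·cos R = 13.475, so QP ≈ 3.6708.
Area = ½·PR·RQ·sin R ≈ 3.7703.
Circumradius = QP/(2 sin R) ≈ 1.8471.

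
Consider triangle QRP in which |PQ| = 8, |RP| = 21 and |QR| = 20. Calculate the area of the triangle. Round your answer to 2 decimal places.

Semiperimeter s = (21 + 8 + 20)/2 = 24.5.
Heron's formula: area = √(24.5·3.5·16.5·4.5) ≈ 79.793.

area ≈ 79.79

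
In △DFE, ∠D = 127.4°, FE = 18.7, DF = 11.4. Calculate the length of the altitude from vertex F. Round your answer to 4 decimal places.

Law of sines: sin E = DF·sin D/FE ≈ 0.48430.
Since FE ≥ DF, only the acute value applies: ∠E ≈ 28.97°.
Then ∠F = 180° − ∠D − ∠E ≈ 23.63°.
Law of sines gives ED = FE·sin F/sin D ≈ 9.4366.
Area = ½·FE·DF·sin F ≈ 42.731.
The altitude from F has length 2·area/ED ≈ 9.0563.

h_F ≈ 9.0563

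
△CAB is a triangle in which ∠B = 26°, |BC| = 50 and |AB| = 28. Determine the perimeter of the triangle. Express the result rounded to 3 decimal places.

By the law of cosines, |CA|² = |AB|² + |BC|² − 2·|AB|·|BC|·cos B = 767.38, so |CA| ≈ 27.702.
Semiperimeter s = (28+50+27.702)/2 = 52.851.
Perimeter = 28 + 50 + 27.702 = 105.7.

perimeter ≈ 105.702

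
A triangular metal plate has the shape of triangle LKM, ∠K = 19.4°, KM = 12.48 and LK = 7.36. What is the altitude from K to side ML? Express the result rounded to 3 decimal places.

h_K ≈ 5.040

By the law of cosines, ML² = LK² + KM² − 2·LK·KM·cos K = 36.645, so ML ≈ 6.0535.
Area = ½·LK·KM·sin K ≈ 15.255.
The altitude from K has length 2·area/ML ≈ 5.0401.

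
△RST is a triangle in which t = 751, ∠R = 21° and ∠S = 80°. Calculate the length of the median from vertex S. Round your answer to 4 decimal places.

421.5093

The third angle is ∠T = 180° − ∠R − ∠S = 79.00°.
Law of sines: r = t·sin R/sin T ≈ 274.17.
Law of sines: s = t·sin S/sin T ≈ 753.43.
Median from S: ½√(2·t² + 2·r² − s²) ≈ 421.51.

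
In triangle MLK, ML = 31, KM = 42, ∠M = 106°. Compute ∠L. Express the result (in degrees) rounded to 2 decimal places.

43.48

By the law of cosines, LK² = KM² + ML² − 2·KM·ML·cos M = 3442.8, so LK ≈ 58.675.
Law of cosines again: cos L = (ML² + LK² − KM²)/(2·ML·LK) ≈ 0.72564, so ∠L ≈ 43.48°.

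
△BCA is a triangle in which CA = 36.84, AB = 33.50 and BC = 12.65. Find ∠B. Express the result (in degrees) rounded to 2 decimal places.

95.07

By the law of cosines, cos B = (AB² + BC² − CA²) / (2·AB·BC) ≈ -0.08839, so ∠B ≈ 95.07°.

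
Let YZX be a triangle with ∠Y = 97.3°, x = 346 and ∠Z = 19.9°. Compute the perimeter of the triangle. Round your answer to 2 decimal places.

864.28

The third angle is ∠X = 180° − ∠Y − ∠Z = 62.80°.
Law of sines: y = x·sin Y/sin X ≈ 385.87.
Law of sines: z = x·sin Z/sin X ≈ 132.41.
Semiperimeter s = (385.87+132.41+346)/2 = 432.14.
Perimeter = 385.87 + 132.41 + 346 = 864.28.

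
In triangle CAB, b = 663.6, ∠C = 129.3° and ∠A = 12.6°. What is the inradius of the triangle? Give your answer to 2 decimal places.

The third angle is ∠B = 180° − ∠C − ∠A = 38.10°.
Law of sines: c = b·sin C/sin B ≈ 832.24.
Law of sines: a = b·sin A/sin B ≈ 234.61.
Area = ½·b·c·sin A ≈ 60237.
Semiperimeter s = (832.24+234.61+663.6)/2 = 865.22.
Inradius = area/s = 60237/865.22 ≈ 69.621.

r ≈ 69.62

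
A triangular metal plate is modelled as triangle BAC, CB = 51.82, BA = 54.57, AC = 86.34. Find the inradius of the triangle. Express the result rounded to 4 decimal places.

13.9170

Semiperimeter s = (86.34 + 51.82 + 54.57)/2 = 96.365.
Heron's formula: area = √(96.365·10.025·44.545·41.795) ≈ 1341.1.
Inradius = area/s = 1341.1/96.365 ≈ 13.917.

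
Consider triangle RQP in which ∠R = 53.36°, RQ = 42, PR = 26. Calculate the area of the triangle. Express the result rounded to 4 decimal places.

438.1110

Area = ½·PR·RQ·sin R ≈ 438.11.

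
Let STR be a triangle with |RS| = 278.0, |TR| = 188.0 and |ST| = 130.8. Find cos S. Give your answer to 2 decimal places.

cos S ≈ 0.81

By the law of cosines, cos S = (|RS|² + |ST|² − |TR|²) / (2·|RS|·|ST|) ≈ 0.81195, so ∠S ≈ 35.71°.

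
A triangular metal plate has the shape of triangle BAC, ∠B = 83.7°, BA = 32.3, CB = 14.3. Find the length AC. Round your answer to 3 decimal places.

33.859

By the law of cosines, AC² = CB² + BA² − 2·CB·BA·cos B = 1146.4, so AC ≈ 33.859.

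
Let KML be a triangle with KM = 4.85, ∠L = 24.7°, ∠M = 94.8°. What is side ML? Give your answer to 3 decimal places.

The third angle is ∠K = 180° − ∠M − ∠L = 60.50°.
Law of sines: ML = KM·sin K/sin L ≈ 10.102.

10.102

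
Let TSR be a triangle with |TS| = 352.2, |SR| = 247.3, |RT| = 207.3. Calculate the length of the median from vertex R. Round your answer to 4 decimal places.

m_R ≈ 145.1002

Median from R: ½√(2·|SR|² + 2·|RT|² − |TS|²) ≈ 145.1.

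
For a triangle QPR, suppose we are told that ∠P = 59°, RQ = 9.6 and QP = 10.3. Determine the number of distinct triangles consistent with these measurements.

QP·sin P = 10.3·sin(59°) ≈ 8.829.
Since QP sin P < RQ < QP (8.829 < 9.6 < 10.3), two triangles exist.

2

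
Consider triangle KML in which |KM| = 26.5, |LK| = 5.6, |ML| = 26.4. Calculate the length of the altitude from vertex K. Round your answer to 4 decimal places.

5.5782

Semiperimeter s = (26.4 + 5.6 + 26.5)/2 = 29.25.
Heron's formula: area = √(29.25·2.85·23.65·2.75) ≈ 73.632.
The altitude from K has length 2·area/|ML| ≈ 5.5782.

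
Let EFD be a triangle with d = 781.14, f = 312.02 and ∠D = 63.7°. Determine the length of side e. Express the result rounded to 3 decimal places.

Law of sines: sin F = f·sin D/d ≈ 0.35809.
Since d ≥ f, only the acute value applies: ∠F ≈ 20.98°.
Then ∠E = 180° − ∠D − ∠F ≈ 95.32°.
Law of sines gives e = d·sin E/sin D ≈ 867.59.

867.586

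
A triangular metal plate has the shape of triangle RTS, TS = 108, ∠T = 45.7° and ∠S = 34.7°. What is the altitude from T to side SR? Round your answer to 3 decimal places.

The third angle is ∠R = 180° − ∠T − ∠S = 99.60°.
Law of sines: SR = TS·sin T/sin R ≈ 78.393.
Law of sines: RT = TS·sin S/sin R ≈ 62.355.
Area = ½·TS·SR·sin S ≈ 2409.9.
The altitude from T has length 2·area/SR ≈ 61.482.

h_T ≈ 61.482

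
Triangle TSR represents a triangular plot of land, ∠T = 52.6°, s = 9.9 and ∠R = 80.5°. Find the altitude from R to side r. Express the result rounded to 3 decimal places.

The third angle is ∠S = 180° − ∠R − ∠T = 46.90°.
Law of sines: t = s·sin T/sin S ≈ 10.771.
Law of sines: r = s·sin R/sin S ≈ 13.373.
Area = ½·s·t·sin R ≈ 52.586.
The altitude from R has length 2·area/r ≈ 7.8647.

7.865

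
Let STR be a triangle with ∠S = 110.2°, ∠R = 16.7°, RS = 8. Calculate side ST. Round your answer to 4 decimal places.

The third angle is ∠T = 180° − ∠R − ∠S = 53.10°.
Law of sines: ST = RS·sin R/sin T ≈ 2.8747.

2.8747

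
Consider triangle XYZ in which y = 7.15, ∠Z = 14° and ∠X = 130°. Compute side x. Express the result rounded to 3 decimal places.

The third angle is ∠Y = 180° − ∠Z − ∠X = 36.00°.
Law of sines: x = y·sin X/sin Y ≈ 9.3184.

9.318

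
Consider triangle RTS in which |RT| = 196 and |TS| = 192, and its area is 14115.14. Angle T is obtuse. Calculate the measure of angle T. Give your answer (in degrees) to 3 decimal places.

From area = ½·|RT|·|TS|·sin T, we get sin T = 2·area/(|RT|·|TS|) ≈ 0.75017.
Taking the obtuse solution, ∠T ≈ 131.40°.

∠T ≈ 131.395°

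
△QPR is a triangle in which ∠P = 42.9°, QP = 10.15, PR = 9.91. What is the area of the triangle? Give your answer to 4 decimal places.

34.2357

Area = ½·QP·PR·sin P ≈ 34.236.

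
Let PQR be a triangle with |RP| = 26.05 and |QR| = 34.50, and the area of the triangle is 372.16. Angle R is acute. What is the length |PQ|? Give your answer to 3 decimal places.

29.351

From area = ½·|QR|·|RP|·sin R, we get sin R = 2·area/(|QR|·|RP|) ≈ 0.82820.
Taking the acute solution, ∠R ≈ 55.91°.
Law of cosines then gives |PQ| ≈ 29.351.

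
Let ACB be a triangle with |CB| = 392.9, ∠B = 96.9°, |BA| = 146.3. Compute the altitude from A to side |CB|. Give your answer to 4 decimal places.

By the law of cosines, |AC|² = |CB|² + |BA|² − 2·|CB|·|BA|·cos B = 1.8959e+05, so |AC| ≈ 435.41.
Area = ½·|CB|·|BA|·sin B ≈ 28532.
The altitude from A has length 2·area/|CB| ≈ 145.24.

145.2404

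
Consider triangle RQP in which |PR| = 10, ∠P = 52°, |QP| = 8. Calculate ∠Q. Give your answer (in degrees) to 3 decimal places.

By the law of cosines, |RQ|² = |QP|² + |PR|² − 2·|QP|·|PR|·cos P = 65.494, so |RQ| ≈ 8.0928.
Law of cosines again: cos Q = (|RQ|² + |QP|² − |PR|²)/(2·|RQ|·|QP|) ≈ 0.22778, so ∠Q ≈ 76.83°.

76.834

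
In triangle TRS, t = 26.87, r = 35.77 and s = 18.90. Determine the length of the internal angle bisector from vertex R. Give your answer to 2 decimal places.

t_R ≈ 14.06

By the law of cosines, cos R = (s² + t² − r²) / (2·s·t) ≈ -0.19719, so ∠R ≈ 101.37°.
The bisector from R has length 2·s·t·cos(∠R/2)/(s+t) ≈ 14.059.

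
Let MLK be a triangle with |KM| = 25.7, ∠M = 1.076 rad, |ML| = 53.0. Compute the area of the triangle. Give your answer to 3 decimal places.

Area = ½·|KM|·|ML|·sin M ≈ 599.37.

599.369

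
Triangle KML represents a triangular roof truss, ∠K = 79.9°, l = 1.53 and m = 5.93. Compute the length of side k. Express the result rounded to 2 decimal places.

By the law of cosines, k² = m² + l² − 2·m·l·cos K = 34.324, so k ≈ 5.8586.

5.86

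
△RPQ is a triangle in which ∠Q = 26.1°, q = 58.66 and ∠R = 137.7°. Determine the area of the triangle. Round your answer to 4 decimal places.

The third angle is ∠P = 180° − ∠Q − ∠R = 16.20°.
Law of sines: r = q·sin R/sin Q ≈ 89.737.
Law of sines: p = q·sin P/sin Q ≈ 37.2.
Area = ½·q·r·sin P ≈ 734.3.

area ≈ 734.3025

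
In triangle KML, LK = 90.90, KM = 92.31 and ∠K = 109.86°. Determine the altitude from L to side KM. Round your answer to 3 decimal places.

By the law of cosines, ML² = LK² + KM² − 2·LK·KM·cos K = 22485, so ML ≈ 149.95.
Area = ½·LK·KM·sin K ≈ 3946.
The altitude from L has length 2·area/KM ≈ 85.494.

85.494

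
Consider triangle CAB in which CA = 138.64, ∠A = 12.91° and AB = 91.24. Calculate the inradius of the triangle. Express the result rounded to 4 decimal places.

By the law of cosines, BC² = CA² + AB² − 2·CA·AB·cos A = 2886.3, so BC ≈ 53.724.
Area = ½·CA·AB·sin A ≈ 1413.1.
Semiperimeter s = (91.24+53.724+138.64)/2 = 141.8.
Inradius = area/s = 1413.1/141.8 ≈ 9.9652.

9.9652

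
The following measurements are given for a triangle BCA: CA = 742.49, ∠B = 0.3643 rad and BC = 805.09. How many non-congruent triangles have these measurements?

BC·sin B = 805.09·sin(0.3643 rad) ≈ 286.8.
Since BC sin B < CA < BC (286.8 < 742.49 < 805.09), two triangles exist.

2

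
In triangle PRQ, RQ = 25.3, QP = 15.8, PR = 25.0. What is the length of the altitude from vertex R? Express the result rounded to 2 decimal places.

h_R ≈ 23.87

Semiperimeter s = (25.3 + 15.8 + 25)/2 = 33.05.
Heron's formula: area = √(33.05·7.75·17.25·8.05) ≈ 188.59.
The altitude from R has length 2·area/QP ≈ 23.873.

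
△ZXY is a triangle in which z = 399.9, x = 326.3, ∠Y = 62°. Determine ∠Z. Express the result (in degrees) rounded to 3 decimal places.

By the law of cosines, y² = z² + x² − 2·z·x·cos Y = 1.4387e+05, so y ≈ 379.3.
Law of cosines again: cos Z = (x² + y² − z²)/(2·x·y) ≈ 0.36530, so ∠Z ≈ 68.57°.

68.574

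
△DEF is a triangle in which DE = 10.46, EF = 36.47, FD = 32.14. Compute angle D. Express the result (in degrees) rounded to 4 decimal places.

By the law of cosines, cos D = (FD² + DE² − EF²) / (2·FD·DE) ≈ -0.27912, so ∠D ≈ 106.21°.

∠D ≈ 106.2075°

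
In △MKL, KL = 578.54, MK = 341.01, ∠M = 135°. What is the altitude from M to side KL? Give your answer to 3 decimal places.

Law of sines: sin L = MK·sin M/KL ≈ 0.41679.
Since KL ≥ MK, only the acute value applies: ∠L ≈ 24.63°.
Then ∠K = 180° − ∠M − ∠L ≈ 20.37°.
Law of sines gives LM = KL·sin K/sin M ≈ 284.76.
Area = ½·KL·MK·sin K ≈ 34333.
The altitude from M has length 2·area/KL ≈ 118.69.

118.687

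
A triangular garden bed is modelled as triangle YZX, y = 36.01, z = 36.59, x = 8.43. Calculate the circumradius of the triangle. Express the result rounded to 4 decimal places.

18.3158

By the law of cosines, cos Y = (z² + x² − y²) / (2·z·x) ≈ 0.18345, so ∠Y ≈ 79.43°.
Circumradius = y/(2 sin Y) ≈ 18.316.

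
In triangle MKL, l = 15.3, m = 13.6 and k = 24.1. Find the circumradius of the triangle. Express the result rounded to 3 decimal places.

13.078

By the law of cosines, cos M = (k² + l² − m²) / (2·k·l) ≈ 0.85420, so ∠M ≈ 31.33°.
Circumradius = m/(2 sin M) ≈ 13.078.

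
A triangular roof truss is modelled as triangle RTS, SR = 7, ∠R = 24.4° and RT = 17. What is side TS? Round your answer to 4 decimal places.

By the law of cosines, TS² = SR² + RT² − 2·SR·RT·cos R = 121.26, so TS ≈ 11.012.

11.0117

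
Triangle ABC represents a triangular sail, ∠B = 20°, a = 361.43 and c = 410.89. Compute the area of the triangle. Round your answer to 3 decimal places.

area ≈ 25396.359

Area = ½·c·a·sin B ≈ 25396.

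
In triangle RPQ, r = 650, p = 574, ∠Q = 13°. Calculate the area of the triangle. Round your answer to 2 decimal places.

41964.62

Area = ½·r·p·sin Q ≈ 41965.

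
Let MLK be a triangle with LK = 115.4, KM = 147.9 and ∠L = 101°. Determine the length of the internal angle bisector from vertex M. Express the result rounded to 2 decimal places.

88.65

Law of sines: sin M = LK·sin L/KM ≈ 0.76592.
Since KM ≥ LK, only the acute value applies: ∠M ≈ 49.99°.
Then ∠K = 180° − ∠L − ∠M ≈ 29.01°.
Law of sines gives ML = KM·sin K/sin L ≈ 73.071.
The bisector from M has length 2·KM·ML·cos(∠M/2)/(KM+ML) ≈ 88.655.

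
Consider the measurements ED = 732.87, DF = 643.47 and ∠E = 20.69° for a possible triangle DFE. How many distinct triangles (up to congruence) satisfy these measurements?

2

ED·sin E = 732.87·sin(20.69°) ≈ 258.9.
Since ED sin E < DF < ED (258.9 < 643.47 < 732.87), two triangles exist.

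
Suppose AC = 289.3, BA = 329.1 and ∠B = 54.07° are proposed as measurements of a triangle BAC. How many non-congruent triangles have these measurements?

BA·sin B = 329.1·sin(54.07°) ≈ 266.5.
Since BA sin B < AC < BA (266.5 < 289.3 < 329.1), two triangles exist.

2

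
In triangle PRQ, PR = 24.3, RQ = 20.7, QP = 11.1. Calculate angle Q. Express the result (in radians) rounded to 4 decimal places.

By the law of cosines, cos Q = (RQ² + QP² − PR²) / (2·RQ·QP) ≈ -0.08441, so ∠Q ≈ 1.655 rad.

∠Q ≈ 1.6553 rad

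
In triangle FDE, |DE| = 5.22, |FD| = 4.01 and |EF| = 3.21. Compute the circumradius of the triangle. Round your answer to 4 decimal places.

2.6115

By the law of cosines, cos F = (|EF|² + |FD|² − |DE|²) / (2·|EF|·|FD|) ≈ -0.03357, so ∠F ≈ 91.92°.
Circumradius = |DE|/(2 sin F) ≈ 2.6115.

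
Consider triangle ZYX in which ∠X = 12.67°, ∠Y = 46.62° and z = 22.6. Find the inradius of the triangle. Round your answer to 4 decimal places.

r ≈ 1.9950

The third angle is ∠Z = 180° − ∠Y − ∠X = 120.71°.
Law of sines: y = z·sin Y/sin Z ≈ 19.105.
Law of sines: x = z·sin X/sin Z ≈ 5.7655.
Area = ½·z·y·sin X ≈ 47.352.
Semiperimeter s = (22.6+19.105+5.7655)/2 = 23.735.
Inradius = area/s = 47.352/23.735 ≈ 1.995.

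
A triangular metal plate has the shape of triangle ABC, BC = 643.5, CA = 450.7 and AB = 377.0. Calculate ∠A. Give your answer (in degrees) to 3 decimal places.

By the law of cosines, cos A = (CA² + AB² − BC²) / (2·CA·AB) ≈ -0.20255, so ∠A ≈ 101.69°.

∠A ≈ 101.686°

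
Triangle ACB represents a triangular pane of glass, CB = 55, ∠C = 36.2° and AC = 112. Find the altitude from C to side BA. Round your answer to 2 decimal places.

By the law of cosines, BA² = AC² + CB² − 2·AC·CB·cos C = 5627.2, so BA ≈ 75.015.
Area = ½·AC·CB·sin C ≈ 1819.1.
The altitude from C has length 2·area/BA ≈ 48.499.

h_C ≈ 48.50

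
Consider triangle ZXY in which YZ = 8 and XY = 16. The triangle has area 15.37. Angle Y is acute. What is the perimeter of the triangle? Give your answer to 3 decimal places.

From area = ½·XY·YZ·sin Y, we get sin Y = 2·area/(XY·YZ) ≈ 0.24016.
Taking the acute solution, ∠Y ≈ 13.90°.
Law of cosines then gives ZX ≈ 8.4553.
Perimeter = 16 + 8 + 8.4553 = 32.455.

32.455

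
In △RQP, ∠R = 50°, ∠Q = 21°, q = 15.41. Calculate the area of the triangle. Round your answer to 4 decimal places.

area ≈ 239.9773

The third angle is ∠P = 180° − ∠R − ∠Q = 109.00°.
Law of sines: r = q·sin R/sin Q ≈ 32.94.
Law of sines: p = q·sin P/sin Q ≈ 40.658.
Area = ½·q·r·sin P ≈ 239.98.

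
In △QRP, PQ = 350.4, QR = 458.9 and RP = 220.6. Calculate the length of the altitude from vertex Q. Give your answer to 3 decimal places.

Semiperimeter s = (220.6 + 350.4 + 458.9)/2 = 514.95.
Heron's formula: area = √(514.95·294.35·164.55·56.05) ≈ 37390.
The altitude from Q has length 2·area/RP ≈ 338.98.

h_Q ≈ 338.981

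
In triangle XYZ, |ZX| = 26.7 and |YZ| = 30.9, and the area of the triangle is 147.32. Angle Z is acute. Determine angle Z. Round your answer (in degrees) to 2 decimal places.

20.92

From area = ½·|YZ|·|ZX|·sin Z, we get sin Z = 2·area/(|YZ|·|ZX|) ≈ 0.35713.
Taking the acute solution, ∠Z ≈ 20.92°.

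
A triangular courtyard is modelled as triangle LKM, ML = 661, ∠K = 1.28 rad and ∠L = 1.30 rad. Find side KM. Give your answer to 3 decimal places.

The third angle is ∠M = π − ∠L − ∠K = 0.562 rad.
Law of sines: KM = ML·sin L/sin K ≈ 664.82.

664.824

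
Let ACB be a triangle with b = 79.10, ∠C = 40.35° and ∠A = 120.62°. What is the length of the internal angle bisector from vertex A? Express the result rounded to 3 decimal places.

The third angle is ∠B = 180° − ∠A − ∠C = 19.03°.
Law of sines: a = b·sin A/sin B ≈ 208.77.
Law of sines: c = b·sin C/sin B ≈ 157.07.
The bisector from A has length 2·c·b·cos(∠A/2)/(c+b) ≈ 52.113.

t_A ≈ 52.113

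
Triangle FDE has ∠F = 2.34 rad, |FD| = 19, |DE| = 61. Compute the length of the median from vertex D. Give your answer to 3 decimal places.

Law of sines: sin E = |FD|·sin F/|DE| ≈ 0.22378.
Since |DE| ≥ |FD|, only the acute value applies: ∠E ≈ 0.226 rad.
Then ∠D = π − ∠F − ∠E ≈ 0.576 rad.
Law of sines gives |EF| = |DE|·sin D/sin F ≈ 46.237.
Median from D: ½√(2·|FD|² + 2·|DE|² − |EF|²) ≈ 38.814.

38.814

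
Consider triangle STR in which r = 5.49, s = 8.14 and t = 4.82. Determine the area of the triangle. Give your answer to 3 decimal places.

Semiperimeter p = (8.14 + 4.82 + 5.49)/2 = 9.225.
Heron's formula: area = √(9.225·1.085·4.405·3.735) ≈ 12.833.

area ≈ 12.833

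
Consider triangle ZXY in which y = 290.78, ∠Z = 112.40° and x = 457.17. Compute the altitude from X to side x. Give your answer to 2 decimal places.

By the law of cosines, z² = x² + y² − 2·x·y·cos Z = 3.9487e+05, so z ≈ 628.39.
Area = ½·x·y·sin Z ≈ 61453.
The altitude from X has length 2·area/x ≈ 268.84.

h_X ≈ 268.84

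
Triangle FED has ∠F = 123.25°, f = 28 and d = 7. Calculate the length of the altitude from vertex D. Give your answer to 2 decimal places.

Law of sines: sin D = d·sin F/f ≈ 0.20907.
Since f ≥ d, only the acute value applies: ∠D ≈ 12.07°.
Then ∠E = 180° − ∠F − ∠D ≈ 44.68°.
Law of sines gives e = f·sin E/sin F ≈ 23.543.
Area = ½·f·d·sin E ≈ 68.911.
The altitude from D has length 2·area/d ≈ 19.689.

19.69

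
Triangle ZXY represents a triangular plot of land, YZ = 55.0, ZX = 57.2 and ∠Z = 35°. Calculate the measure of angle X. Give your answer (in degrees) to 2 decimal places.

68.94

By the law of cosines, XY² = YZ² + ZX² − 2·YZ·ZX·cos Z = 1142.7, so XY ≈ 33.804.
Law of cosines again: cos X = (ZX² + XY² − YZ²)/(2·ZX·XY) ≈ 0.35932, so ∠X ≈ 68.94°.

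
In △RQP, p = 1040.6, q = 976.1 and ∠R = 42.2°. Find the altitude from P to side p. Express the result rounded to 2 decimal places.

655.67

By the law of cosines, r² = q² + p² − 2·q·p·cos R = 5.3071e+05, so r ≈ 728.5.
Area = ½·q·p·sin R ≈ 3.4114e+05.
The altitude from P has length 2·area/p ≈ 655.67.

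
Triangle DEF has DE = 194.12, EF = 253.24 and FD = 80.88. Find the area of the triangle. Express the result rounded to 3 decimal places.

Semiperimeter s = (253.24 + 80.88 + 194.12)/2 = 264.12.
Heron's formula: area = √(264.12·10.88·183.24·70) ≈ 6071.2.

area ≈ 6071.196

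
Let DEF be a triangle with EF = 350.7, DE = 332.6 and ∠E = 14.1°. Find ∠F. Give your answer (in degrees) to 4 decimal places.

By the law of cosines, FD² = DE² + EF² − 2·DE·EF·cos E = 7356, so FD ≈ 85.767.
Law of cosines again: cos F = (EF² + FD² − DE²)/(2·EF·FD) ≈ 0.32787, so ∠F ≈ 70.86°.

∠F ≈ 70.8604°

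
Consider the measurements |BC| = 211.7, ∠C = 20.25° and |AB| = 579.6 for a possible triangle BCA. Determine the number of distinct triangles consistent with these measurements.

|BC|·sin C = 211.7·sin(20.25°) ≈ 73.27.
Since |AB| ≥ |BC|, exactly one triangle exists.

1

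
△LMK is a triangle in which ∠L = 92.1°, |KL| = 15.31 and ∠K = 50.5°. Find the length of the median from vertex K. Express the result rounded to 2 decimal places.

m_K ≈ 18.44

The third angle is ∠M = 180° − ∠K − ∠L = 37.40°.
Law of sines: |MK| = |KL|·sin L/sin M ≈ 25.19.
Law of sines: |LM| = |KL|·sin K/sin M ≈ 19.45.
Median from K: ½√(2·|MK|² + 2·|KL|² − |LM|²) ≈ 18.436.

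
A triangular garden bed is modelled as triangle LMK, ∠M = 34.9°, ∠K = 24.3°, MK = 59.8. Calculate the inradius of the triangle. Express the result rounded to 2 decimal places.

r ≈ 7.64

The third angle is ∠L = 180° − ∠M − ∠K = 120.80°.
Law of sines: KL = MK·sin M/sin L ≈ 39.832.
Law of sines: LM = MK·sin K/sin L ≈ 28.649.
Area = ½·MK·KL·sin K ≈ 490.11.
Semiperimeter s = (59.8+39.832+28.649)/2 = 64.141.
Inradius = area/s = 490.11/64.141 ≈ 7.6411.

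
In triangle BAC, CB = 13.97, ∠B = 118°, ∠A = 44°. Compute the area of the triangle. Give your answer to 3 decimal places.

The third angle is ∠C = 180° − ∠B − ∠A = 18.00°.
Law of sines: AC = CB·sin B/sin A ≈ 17.757.
Law of sines: BA = CB·sin C/sin A ≈ 6.2145.
Area = ½·CB·AC·sin C ≈ 38.327.

area ≈ 38.327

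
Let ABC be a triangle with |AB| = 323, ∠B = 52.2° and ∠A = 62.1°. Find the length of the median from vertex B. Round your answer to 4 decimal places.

m_B ≈ 285.6731

The third angle is ∠C = 180° − ∠A − ∠B = 65.70°.
Law of sines: |BC| = |AB|·sin A/sin C ≈ 313.21.
Law of sines: |CA| = |AB|·sin B/sin C ≈ 280.03.
Median from B: ½√(2·|AB|² + 2·|BC|² − |CA|²) ≈ 285.67.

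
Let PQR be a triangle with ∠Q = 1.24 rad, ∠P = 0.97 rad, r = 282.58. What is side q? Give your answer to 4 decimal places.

The third angle is ∠R = π − ∠P − ∠Q = 0.932 rad.
Law of sines: q = r·sin Q/sin R ≈ 333.

333.0043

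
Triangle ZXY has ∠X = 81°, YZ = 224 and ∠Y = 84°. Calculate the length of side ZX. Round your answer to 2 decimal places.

The third angle is ∠Z = 180° − ∠X − ∠Y = 15.00°.
Law of sines: ZX = YZ·sin Y/sin X ≈ 225.55.

225.55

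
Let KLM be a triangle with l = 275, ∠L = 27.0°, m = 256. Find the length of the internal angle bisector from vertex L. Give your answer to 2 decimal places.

Law of sines: sin M = m·sin L/l ≈ 0.42262.
Since l ≥ m, only the acute value applies: ∠M ≈ 25.00°.
Then ∠K = 180° − ∠L − ∠M ≈ 128.00°.
Law of sines gives k = l·sin K/sin L ≈ 477.33.
The bisector from L has length 2·m·k·cos(∠L/2)/(m+k) ≈ 324.06.

t_L ≈ 324.06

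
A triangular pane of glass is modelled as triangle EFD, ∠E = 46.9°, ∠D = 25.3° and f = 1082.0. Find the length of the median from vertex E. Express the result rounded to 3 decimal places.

The third angle is ∠F = 180° − ∠D − ∠E = 107.80°.
Law of sines: e = f·sin E/sin F ≈ 829.76.
Law of sines: d = f·sin D/sin F ≈ 485.65.
Median from E: ½√(2·f² + 2·d² − e²) ≈ 728.81.

m_E ≈ 728.811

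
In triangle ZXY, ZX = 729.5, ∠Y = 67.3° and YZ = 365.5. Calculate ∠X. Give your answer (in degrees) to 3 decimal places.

Law of sines: sin X = YZ·sin Y/ZX ≈ 0.46222.
Since ZX ≥ YZ, only the acute value applies: ∠X ≈ 27.53°.
Then ∠Z = 180° − ∠Y − ∠X ≈ 85.17°.

∠X ≈ 27.530°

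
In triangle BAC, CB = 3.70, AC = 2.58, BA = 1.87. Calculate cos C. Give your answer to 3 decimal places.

cos C ≈ 0.883

By the law of cosines, cos C = (AC² + CB² − BA²) / (2·AC·CB) ≈ 0.88254, so ∠C ≈ 28.05°.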